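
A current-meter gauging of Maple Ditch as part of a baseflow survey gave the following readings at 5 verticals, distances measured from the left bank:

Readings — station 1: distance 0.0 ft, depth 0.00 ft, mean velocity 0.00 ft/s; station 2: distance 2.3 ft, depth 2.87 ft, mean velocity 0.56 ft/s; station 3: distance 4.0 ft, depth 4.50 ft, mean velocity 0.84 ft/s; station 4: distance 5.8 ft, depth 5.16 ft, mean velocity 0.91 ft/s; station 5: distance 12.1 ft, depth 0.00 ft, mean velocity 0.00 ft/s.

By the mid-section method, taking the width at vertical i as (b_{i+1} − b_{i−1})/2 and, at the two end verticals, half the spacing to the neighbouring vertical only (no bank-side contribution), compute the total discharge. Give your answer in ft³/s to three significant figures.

28.8 ft³/s

w_2 = (4.0 − 0.0)/2 = 2 ft; q_2 = 0.56 × 2.87 × 2 = 3.214 ft³/s
w_3 = (5.8 − 2.3)/2 = 1.75 ft; q_3 = 0.84 × 4.50 × 1.75 = 6.615 ft³/s
w_4 = (12.1 − 4.0)/2 = 4.05 ft; q_4 = 0.91 × 5.16 × 4.05 = 19.02 ft³/s
Stations 1, 5 contribute zero (depth or velocity is 0).
Q = Σ qᵢ = 28.85 ft³/s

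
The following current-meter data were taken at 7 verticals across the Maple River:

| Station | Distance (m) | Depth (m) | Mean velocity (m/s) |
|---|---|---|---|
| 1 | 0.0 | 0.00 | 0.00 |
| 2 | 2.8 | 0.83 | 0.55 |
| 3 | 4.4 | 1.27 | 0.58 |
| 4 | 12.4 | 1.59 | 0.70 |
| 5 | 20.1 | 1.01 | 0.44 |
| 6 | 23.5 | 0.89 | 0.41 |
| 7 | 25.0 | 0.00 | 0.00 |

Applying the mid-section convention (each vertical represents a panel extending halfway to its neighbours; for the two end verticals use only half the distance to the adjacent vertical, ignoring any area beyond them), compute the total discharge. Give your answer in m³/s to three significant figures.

16.6 m³/s

w_2 = (4.4 − 0.0)/2 = 2.2 m; q_2 = 0.55 × 0.83 × 2.2 = 1.004 m³/s
w_3 = (12.4 − 2.8)/2 = 4.8 m; q_3 = 0.58 × 1.27 × 4.8 = 3.536 m³/s
w_4 = (20.1 − 4.4)/2 = 7.85 m; q_4 = 0.70 × 1.59 × 7.85 = 8.737 m³/s
w_5 = (23.5 − 12.4)/2 = 5.55 m; q_5 = 0.44 × 1.01 × 5.55 = 2.466 m³/s
w_6 = (25.0 − 20.1)/2 = 2.45 m; q_6 = 0.41 × 0.89 × 2.45 = 0.8940 m³/s
Stations 1, 7 contribute zero (depth or velocity is 0).
Q = Σ qᵢ = 16.64 m³/s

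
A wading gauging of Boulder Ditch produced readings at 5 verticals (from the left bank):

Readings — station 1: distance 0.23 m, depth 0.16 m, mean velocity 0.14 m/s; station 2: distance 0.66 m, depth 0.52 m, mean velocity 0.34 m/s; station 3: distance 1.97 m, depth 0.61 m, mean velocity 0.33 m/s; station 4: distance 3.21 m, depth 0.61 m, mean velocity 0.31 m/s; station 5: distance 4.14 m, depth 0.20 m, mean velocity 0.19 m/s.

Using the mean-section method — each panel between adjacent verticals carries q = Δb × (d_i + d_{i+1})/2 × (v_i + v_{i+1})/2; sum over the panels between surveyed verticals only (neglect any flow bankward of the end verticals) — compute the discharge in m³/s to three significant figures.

0.619 m³/s

Panel 1-2: Δb = 0.43 m, d̄ = (0.16+0.52)/2 = 0.34, v̄ = (0.14+0.34)/2 = 0.24 → q = 0.43×0.34×0.24 = 0.03509 m³/s
Panel 2-3: Δb = 1.31 m, d̄ = (0.52+0.61)/2 = 0.565, v̄ = (0.34+0.33)/2 = 0.335 → q = 1.31×0.565×0.335 = 0.2480 m³/s
Panel 3-4: Δb = 1.24 m, d̄ = (0.61+0.61)/2 = 0.61, v̄ = (0.33+0.31)/2 = 0.32 → q = 1.24×0.61×0.32 = 0.2420 m³/s
Panel 4-5: Δb = 0.93 m, d̄ = (0.61+0.20)/2 = 0.405, v̄ = (0.31+0.19)/2 = 0.25 → q = 0.93×0.405×0.25 = 0.09416 m³/s
Q = Σ q = 0.6192 m³/s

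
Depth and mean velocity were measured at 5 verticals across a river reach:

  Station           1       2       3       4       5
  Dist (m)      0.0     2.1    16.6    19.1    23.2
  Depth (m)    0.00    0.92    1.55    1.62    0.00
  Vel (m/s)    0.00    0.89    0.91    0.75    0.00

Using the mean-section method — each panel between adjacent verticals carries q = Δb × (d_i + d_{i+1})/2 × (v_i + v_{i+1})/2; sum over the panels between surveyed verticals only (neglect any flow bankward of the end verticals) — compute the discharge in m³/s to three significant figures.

21.1 m³/s

Panel 1-2: Δb = 2.1 m, d̄ = (0.00+0.92)/2 = 0.46, v̄ = (0.00+0.89)/2 = 0.445 → q = 2.1×0.46×0.445 = 0.4299 m³/s
Panel 2-3: Δb = 14.5 m, d̄ = (0.92+1.55)/2 = 1.235, v̄ = (0.89+0.91)/2 = 0.9 → q = 14.5×1.235×0.9 = 16.12 m³/s
Panel 3-4: Δb = 2.5 m, d̄ = (1.55+1.62)/2 = 1.585, v̄ = (0.91+0.75)/2 = 0.83 → q = 2.5×1.585×0.83 = 3.289 m³/s
Panel 4-5: Δb = 4.1 m, d̄ = (1.62+0.00)/2 = 0.81, v̄ = (0.75+0.00)/2 = 0.375 → q = 4.1×0.81×0.375 = 1.245 m³/s
Q = Σ q = 21.08 m³/s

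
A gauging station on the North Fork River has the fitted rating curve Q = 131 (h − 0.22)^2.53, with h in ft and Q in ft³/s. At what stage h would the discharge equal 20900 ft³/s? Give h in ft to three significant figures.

7.65 ft

h − h₀ = (Q/C)^(1/b) = (20900/131)^(1/2.53) = 7.425 ft
h = 0.22 + 7.425 = 7.645 ft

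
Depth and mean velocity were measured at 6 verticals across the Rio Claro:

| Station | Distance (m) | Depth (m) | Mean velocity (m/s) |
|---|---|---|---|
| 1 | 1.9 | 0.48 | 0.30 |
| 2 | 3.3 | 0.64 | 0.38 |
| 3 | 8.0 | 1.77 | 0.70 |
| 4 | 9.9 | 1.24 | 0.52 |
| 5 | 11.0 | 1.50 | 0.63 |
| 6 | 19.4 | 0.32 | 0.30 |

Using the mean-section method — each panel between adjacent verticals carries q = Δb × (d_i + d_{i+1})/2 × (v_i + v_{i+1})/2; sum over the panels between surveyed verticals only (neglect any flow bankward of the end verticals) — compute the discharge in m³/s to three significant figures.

Panel 1-2: Δb = 1.4 m, d̄ = (0.48+0.64)/2 = 0.56, v̄ = (0.30+0.38)/2 = 0.34 → q = 1.4×0.56×0.34 = 0.2666 m³/s
Panel 2-3: Δb = 4.7 m, d̄ = (0.64+1.77)/2 = 1.205, v̄ = (0.38+0.70)/2 = 0.54 → q = 4.7×1.205×0.54 = 3.058 m³/s
Panel 3-4: Δb = 1.9 m, d̄ = (1.77+1.24)/2 = 1.505, v̄ = (0.70+0.52)/2 = 0.61 → q = 1.9×1.505×0.61 = 1.744 m³/s
Panel 4-5: Δb = 1.1 m, d̄ = (1.24+1.50)/2 = 1.37, v̄ = (0.52+0.63)/2 = 0.575 → q = 1.1×1.37×0.575 = 0.8665 m³/s
Panel 5-6: Δb = 8.4 m, d̄ = (1.50+0.32)/2 = 0.91, v̄ = (0.63+0.30)/2 = 0.465 → q = 8.4×0.91×0.465 = 3.554 m³/s
Q = Σ q = 9.490 m³/s

9.49 m³/s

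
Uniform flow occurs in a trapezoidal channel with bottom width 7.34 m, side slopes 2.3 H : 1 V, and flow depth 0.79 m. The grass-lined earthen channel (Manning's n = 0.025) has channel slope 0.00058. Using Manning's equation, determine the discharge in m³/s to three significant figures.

A = (b + z·y)·y = (7.34 + 2.3×0.79)×0.79 = 7.234 m²
P = b + 2y√(1+z²) = 7.34 + 2×0.79×√(1+2.3²) = 11.30 m
R = A/P = 7.234/11.30 = 0.6400 m
Q = (1/n)·A·R^(2/3)·S^(1/2) = (1/0.025) × 7.234 × 0.6400^(2/3) × 0.00058^(1/2) = 5.176 m³/s

5.18 m³/s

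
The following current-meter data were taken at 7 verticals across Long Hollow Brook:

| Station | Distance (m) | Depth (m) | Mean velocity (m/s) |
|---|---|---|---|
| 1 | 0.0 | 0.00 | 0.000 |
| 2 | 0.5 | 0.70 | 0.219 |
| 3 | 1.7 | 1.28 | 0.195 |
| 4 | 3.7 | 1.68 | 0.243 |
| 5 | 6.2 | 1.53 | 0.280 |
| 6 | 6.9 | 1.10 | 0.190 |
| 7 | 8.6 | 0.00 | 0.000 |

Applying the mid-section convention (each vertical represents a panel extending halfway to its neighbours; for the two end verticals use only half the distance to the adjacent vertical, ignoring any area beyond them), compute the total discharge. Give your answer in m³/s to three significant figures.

w_2 = (1.7 − 0.0)/2 = 0.85 m; q_2 = 0.219 × 0.70 × 0.85 = 0.1303 m³/s
w_3 = (3.7 − 0.5)/2 = 1.6 m; q_3 = 0.195 × 1.28 × 1.6 = 0.3994 m³/s
w_4 = (6.2 − 1.7)/2 = 2.25 m; q_4 = 0.243 × 1.68 × 2.25 = 0.9185 m³/s
w_5 = (6.9 − 3.7)/2 = 1.6 m; q_5 = 0.280 × 1.53 × 1.6 = 0.6854 m³/s
w_6 = (8.6 − 6.2)/2 = 1.2 m; q_6 = 0.190 × 1.10 × 1.2 = 0.2508 m³/s
Stations 1, 7 contribute zero (depth or velocity is 0).
Q = Σ qᵢ = 2.384 m³/s

2.38 m³/s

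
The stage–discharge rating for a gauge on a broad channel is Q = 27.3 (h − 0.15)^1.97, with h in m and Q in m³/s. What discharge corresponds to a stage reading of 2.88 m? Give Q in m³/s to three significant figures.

Q = 27.3 × (2.88 − 0.15)^1.97 = 27.3 × 2.73^1.97 = 197.4 m³/s

197 m³/s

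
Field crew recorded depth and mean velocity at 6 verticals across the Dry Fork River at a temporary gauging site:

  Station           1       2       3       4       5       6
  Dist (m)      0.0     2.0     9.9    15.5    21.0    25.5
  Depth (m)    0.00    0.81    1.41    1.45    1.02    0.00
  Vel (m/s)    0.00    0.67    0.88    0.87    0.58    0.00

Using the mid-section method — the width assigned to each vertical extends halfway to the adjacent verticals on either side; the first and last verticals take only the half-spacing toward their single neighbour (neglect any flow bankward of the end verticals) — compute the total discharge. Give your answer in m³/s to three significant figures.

w_2 = (9.9 − 0.0)/2 = 4.95 m; q_2 = 0.67 × 0.81 × 4.95 = 2.686 m³/s
w_3 = (15.5 − 2.0)/2 = 6.75 m; q_3 = 0.88 × 1.41 × 6.75 = 8.375 m³/s
w_4 = (21.0 − 9.9)/2 = 5.55 m; q_4 = 0.87 × 1.45 × 5.55 = 7.001 m³/s
w_5 = (25.5 − 15.5)/2 = 5 m; q_5 = 0.58 × 1.02 × 5 = 2.958 m³/s
Stations 1, 6 contribute zero (depth or velocity is 0).
Q = Σ qᵢ = 21.02 m³/s

21.0 m³/s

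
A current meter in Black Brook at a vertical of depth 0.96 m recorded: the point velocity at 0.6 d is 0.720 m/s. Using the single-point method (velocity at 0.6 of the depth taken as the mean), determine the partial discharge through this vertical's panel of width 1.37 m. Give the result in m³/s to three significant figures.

0.947 m³/s

v̄ = v₀.₆ = 0.720 m/s
q = v̄ × d × w = 0.7200 × 0.96 × 1.37 = 0.9469 m³/s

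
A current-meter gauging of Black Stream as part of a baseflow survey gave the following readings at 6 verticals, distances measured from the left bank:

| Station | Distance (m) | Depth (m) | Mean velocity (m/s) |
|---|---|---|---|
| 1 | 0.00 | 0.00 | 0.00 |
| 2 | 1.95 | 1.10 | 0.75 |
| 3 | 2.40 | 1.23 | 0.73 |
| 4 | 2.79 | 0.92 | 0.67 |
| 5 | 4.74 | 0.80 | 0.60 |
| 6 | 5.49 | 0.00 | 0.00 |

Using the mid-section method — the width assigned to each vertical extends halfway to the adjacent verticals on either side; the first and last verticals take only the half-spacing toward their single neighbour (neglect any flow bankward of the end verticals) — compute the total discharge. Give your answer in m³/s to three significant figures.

2.74 m³/s

w_2 = (2.40 − 0.00)/2 = 1.2 m; q_2 = 0.75 × 1.10 × 1.2 = 0.9900 m³/s
w_3 = (2.79 − 1.95)/2 = 0.42 m; q_3 = 0.73 × 1.23 × 0.42 = 0.3771 m³/s
w_4 = (4.74 − 2.40)/2 = 1.17 m; q_4 = 0.67 × 0.92 × 1.17 = 0.7212 m³/s
w_5 = (5.49 − 2.79)/2 = 1.35 m; q_5 = 0.60 × 0.80 × 1.35 = 0.6480 m³/s
Stations 1, 6 contribute zero (depth or velocity is 0).
Q = Σ qᵢ = 2.736 m³/s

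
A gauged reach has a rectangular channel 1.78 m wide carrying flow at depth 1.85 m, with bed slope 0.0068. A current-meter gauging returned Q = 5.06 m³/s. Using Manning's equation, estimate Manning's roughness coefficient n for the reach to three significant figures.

0.0382

A = b·y = 1.78 × 1.85 = 3.293 m²
P = b + 2y = 1.78 + 2×1.85 = 5.480 m
R = A/P = 3.293/5.480 = 0.6009 m
n = (1/Q)·A·R^(2/3)·S^(1/2) = (1/5.06) × 3.293 × 0.7121 × 0.08246 = 0.03822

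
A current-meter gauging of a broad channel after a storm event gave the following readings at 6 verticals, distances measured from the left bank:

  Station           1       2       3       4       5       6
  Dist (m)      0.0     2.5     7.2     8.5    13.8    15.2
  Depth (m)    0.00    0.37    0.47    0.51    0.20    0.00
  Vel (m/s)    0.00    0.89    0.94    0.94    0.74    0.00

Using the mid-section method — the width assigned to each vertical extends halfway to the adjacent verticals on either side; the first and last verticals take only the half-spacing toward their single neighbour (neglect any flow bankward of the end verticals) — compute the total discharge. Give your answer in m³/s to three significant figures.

4.59 m³/s

w_2 = (7.2 − 0.0)/2 = 3.6 m; q_2 = 0.89 × 0.37 × 3.6 = 1.185 m³/s
w_3 = (8.5 − 2.5)/2 = 3 m; q_3 = 0.94 × 0.47 × 3 = 1.325 m³/s
w_4 = (13.8 − 7.2)/2 = 3.3 m; q_4 = 0.94 × 0.51 × 3.3 = 1.582 m³/s
w_5 = (15.2 − 8.5)/2 = 3.35 m; q_5 = 0.74 × 0.20 × 3.35 = 0.4958 m³/s
Stations 1, 6 contribute zero (depth or velocity is 0).
Q = Σ qᵢ = 4.589 m³/s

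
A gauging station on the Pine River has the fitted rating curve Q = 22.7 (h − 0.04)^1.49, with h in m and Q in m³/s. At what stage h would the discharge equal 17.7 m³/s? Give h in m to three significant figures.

0.886 m

h − h₀ = (Q/C)^(1/b) = (17.7/22.7)^(1/1.49) = 0.8462 m
h = 0.04 + 0.8462 = 0.8862 m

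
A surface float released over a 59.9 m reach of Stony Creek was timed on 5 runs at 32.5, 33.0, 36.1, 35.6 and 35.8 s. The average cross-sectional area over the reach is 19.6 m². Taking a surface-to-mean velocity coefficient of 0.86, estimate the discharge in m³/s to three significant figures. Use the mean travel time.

t̄ = (32.5 + 33.0 + 36.1 + 35.6 + 35.8) / 5 = 34.6 s
v_surface = L / t̄ = 59.9 / 34.6 = 1.731 m/s
v_mean = 0.86 × 1.731 = 1.489 m/s
Q = A × v_mean = 19.6 × 1.489 = 29.18 m³/s

29.2 m³/s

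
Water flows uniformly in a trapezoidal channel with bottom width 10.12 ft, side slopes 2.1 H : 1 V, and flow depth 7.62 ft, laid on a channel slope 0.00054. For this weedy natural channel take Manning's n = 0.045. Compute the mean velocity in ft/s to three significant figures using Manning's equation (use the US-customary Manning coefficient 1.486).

A = (b + z·y)·y = (10.12 + 2.1×7.62)×7.62 = 199.0 ft²
P = b + 2y√(1+z²) = 10.12 + 2×7.62×√(1+2.1²) = 45.57 ft
R = A/P = 199.0/45.57 = 4.368 ft
Q = (1.486/n)·A·R^(2/3)·S^(1/2) = (1.486/0.045) × 199.0 × 4.368^(2/3) × 0.00054^(1/2) = 408.2 ft³/s
V = Q/A = 408.2/199.0 = 2.051 ft/s

2.05 ft/s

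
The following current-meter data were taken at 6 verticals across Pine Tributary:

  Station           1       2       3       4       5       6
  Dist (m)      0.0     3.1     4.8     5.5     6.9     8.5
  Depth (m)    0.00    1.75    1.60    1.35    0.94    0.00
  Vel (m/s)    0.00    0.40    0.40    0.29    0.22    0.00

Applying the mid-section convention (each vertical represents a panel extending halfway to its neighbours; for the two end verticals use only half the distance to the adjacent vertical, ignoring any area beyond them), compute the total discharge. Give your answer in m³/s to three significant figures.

w_2 = (4.8 − 0.0)/2 = 2.4 m; q_2 = 0.40 × 1.75 × 2.4 = 1.680 m³/s
w_3 = (5.5 − 3.1)/2 = 1.2 m; q_3 = 0.40 × 1.60 × 1.2 = 0.7680 m³/s
w_4 = (6.9 − 4.8)/2 = 1.05 m; q_4 = 0.29 × 1.35 × 1.05 = 0.4111 m³/s
w_5 = (8.5 − 5.5)/2 = 1.5 m; q_5 = 0.22 × 0.94 × 1.5 = 0.3102 m³/s
Stations 1, 6 contribute zero (depth or velocity is 0).
Q = Σ qᵢ = 3.169 m³/s

3.17 m³/s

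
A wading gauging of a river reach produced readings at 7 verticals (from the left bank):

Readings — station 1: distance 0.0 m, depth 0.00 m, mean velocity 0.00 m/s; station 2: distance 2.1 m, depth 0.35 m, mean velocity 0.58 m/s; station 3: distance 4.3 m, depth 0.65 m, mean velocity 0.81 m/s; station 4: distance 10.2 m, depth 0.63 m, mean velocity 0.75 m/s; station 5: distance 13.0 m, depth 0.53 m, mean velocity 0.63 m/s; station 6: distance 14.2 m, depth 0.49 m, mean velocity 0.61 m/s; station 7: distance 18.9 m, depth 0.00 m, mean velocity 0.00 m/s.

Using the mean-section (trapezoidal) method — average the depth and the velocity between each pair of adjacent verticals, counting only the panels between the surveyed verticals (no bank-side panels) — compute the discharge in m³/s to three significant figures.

5.67 m³/s

Panel 1-2: Δb = 2.1 m, d̄ = (0.00+0.35)/2 = 0.175, v̄ = (0.00+0.58)/2 = 0.29 → q = 2.1×0.175×0.29 = 0.1066 m³/s
Panel 2-3: Δb = 2.2 m, d̄ = (0.35+0.65)/2 = 0.5, v̄ = (0.58+0.81)/2 = 0.695 → q = 2.2×0.5×0.695 = 0.7645 m³/s
Panel 3-4: Δb = 5.9 m, d̄ = (0.65+0.63)/2 = 0.64, v̄ = (0.81+0.75)/2 = 0.78 → q = 5.9×0.64×0.78 = 2.945 m³/s
Panel 4-5: Δb = 2.8 m, d̄ = (0.63+0.53)/2 = 0.58, v̄ = (0.75+0.63)/2 = 0.69 → q = 2.8×0.58×0.69 = 1.121 m³/s
Panel 5-6: Δb = 1.2 m, d̄ = (0.53+0.49)/2 = 0.51, v̄ = (0.63+0.61)/2 = 0.62 → q = 1.2×0.51×0.62 = 0.3794 m³/s
Panel 6-7: Δb = 4.7 m, d̄ = (0.49+0.00)/2 = 0.245, v̄ = (0.61+0.00)/2 = 0.305 → q = 4.7×0.245×0.305 = 0.3512 m³/s
Q = Σ q = 5.668 m³/s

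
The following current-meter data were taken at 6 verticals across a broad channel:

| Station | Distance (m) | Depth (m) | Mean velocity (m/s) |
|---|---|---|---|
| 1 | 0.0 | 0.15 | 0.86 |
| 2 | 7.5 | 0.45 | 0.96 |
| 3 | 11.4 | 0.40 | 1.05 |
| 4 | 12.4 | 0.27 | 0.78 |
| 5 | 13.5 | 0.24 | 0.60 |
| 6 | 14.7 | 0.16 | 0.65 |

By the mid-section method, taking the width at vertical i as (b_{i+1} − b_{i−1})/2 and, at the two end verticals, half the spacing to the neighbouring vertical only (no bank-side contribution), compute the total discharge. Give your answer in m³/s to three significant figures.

4.42 m³/s

w_1 = (7.5 − 0.0)/2 = 3.75 m; q_1 = 0.86 × 0.15 × 3.75 = 0.4838 m³/s
w_2 = (11.4 − 0.0)/2 = 5.7 m; q_2 = 0.96 × 0.45 × 5.7 = 2.462 m³/s
w_3 = (12.4 − 7.5)/2 = 2.45 m; q_3 = 1.05 × 0.40 × 2.45 = 1.029 m³/s
w_4 = (13.5 − 11.4)/2 = 1.05 m; q_4 = 0.78 × 0.27 × 1.05 = 0.2211 m³/s
w_5 = (14.7 − 12.4)/2 = 1.15 m; q_5 = 0.60 × 0.24 × 1.15 = 0.1656 m³/s
w_6 = (14.7 − 13.5)/2 = 0.6 m; q_6 = 0.65 × 0.16 × 0.6 = 0.06240 m³/s
Q = Σ qᵢ = 4.424 m³/s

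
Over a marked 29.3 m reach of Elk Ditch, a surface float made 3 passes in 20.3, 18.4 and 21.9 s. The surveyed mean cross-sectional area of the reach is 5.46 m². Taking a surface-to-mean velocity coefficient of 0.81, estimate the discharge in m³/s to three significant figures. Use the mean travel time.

t̄ = (20.3 + 18.4 + 21.9) / 3 = 20.2 s
v_surface = L / t̄ = 29.3 / 20.2 = 1.450 m/s
v_mean = 0.81 × 1.450 = 1.175 m/s
Q = A × v_mean = 5.46 × 1.175 = 6.415 m³/s

6.41 m³/s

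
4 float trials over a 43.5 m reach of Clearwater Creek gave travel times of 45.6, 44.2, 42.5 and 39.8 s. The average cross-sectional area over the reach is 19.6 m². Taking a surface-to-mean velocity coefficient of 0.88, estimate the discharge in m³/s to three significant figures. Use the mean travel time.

t̄ = (45.6 + 44.2 + 42.5 + 39.8) / 4 = 43.025 s
v_surface = L / t̄ = 43.5 / 43.025 = 1.011 m/s
v_mean = 0.88 × 1.011 = 0.8897 m/s
Q = A × v_mean = 19.6 × 0.8897 = 17.44 m³/s

17.4 m³/s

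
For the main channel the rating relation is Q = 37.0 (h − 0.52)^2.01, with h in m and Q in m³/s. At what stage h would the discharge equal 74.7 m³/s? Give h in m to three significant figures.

1.94 m

h − h₀ = (Q/C)^(1/b) = (74.7/37.0)^(1/2.01) = 1.418 m
h = 0.52 + 1.418 = 1.938 m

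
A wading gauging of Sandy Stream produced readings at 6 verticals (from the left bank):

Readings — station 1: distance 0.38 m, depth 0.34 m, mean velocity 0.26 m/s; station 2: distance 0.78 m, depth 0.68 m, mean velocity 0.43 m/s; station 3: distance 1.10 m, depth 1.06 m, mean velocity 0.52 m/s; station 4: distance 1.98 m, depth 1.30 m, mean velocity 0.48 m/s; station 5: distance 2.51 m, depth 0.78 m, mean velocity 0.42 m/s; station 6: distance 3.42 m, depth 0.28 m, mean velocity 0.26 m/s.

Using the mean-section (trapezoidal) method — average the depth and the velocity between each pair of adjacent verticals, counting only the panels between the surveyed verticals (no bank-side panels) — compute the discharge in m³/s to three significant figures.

1.13 m³/s

Panel 1-2: Δb = 0.4 m, d̄ = (0.34+0.68)/2 = 0.51, v̄ = (0.26+0.43)/2 = 0.345 → q = 0.4×0.51×0.345 = 0.07038 m³/s
Panel 2-3: Δb = 0.32 m, d̄ = (0.68+1.06)/2 = 0.87, v̄ = (0.43+0.52)/2 = 0.475 → q = 0.32×0.87×0.475 = 0.1322 m³/s
Panel 3-4: Δb = 0.88 m, d̄ = (1.06+1.30)/2 = 1.18, v̄ = (0.52+0.48)/2 = 0.5 → q = 0.88×1.18×0.5 = 0.5192 m³/s
Panel 4-5: Δb = 0.53 m, d̄ = (1.30+0.78)/2 = 1.04, v̄ = (0.48+0.42)/2 = 0.45 → q = 0.53×1.04×0.45 = 0.2480 m³/s
Panel 5-6: Δb = 0.91 m, d̄ = (0.78+0.28)/2 = 0.53, v̄ = (0.42+0.26)/2 = 0.34 → q = 0.91×0.53×0.34 = 0.1640 m³/s
Q = Σ q = 1.134 m³/s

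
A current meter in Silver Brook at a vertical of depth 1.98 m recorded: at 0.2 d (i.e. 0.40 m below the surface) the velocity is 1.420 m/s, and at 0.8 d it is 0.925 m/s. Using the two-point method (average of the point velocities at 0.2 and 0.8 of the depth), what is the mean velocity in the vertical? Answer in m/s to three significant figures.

1.17 m/s

v̄ = (1.420 + 0.925) / 2 = 1.173 m/s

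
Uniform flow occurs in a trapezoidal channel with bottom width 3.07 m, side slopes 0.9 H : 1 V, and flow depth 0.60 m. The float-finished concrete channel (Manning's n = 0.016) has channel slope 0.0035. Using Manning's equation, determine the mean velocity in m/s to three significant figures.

2.21 m/s

A = (b + z·y)·y = (3.07 + 0.9×0.60)×0.60 = 2.166 m²
P = b + 2y√(1+z²) = 3.07 + 2×0.60×√(1+0.9²) = 4.684 m
R = A/P = 2.166/4.684 = 0.4624 m
Q = (1/n)·A·R^(2/3)·S^(1/2) = (1/0.016) × 2.166 × 0.4624^(2/3) × 0.0035^(1/2) = 4.789 m³/s
V = Q/A = 4.789/2.166 = 2.211 m/s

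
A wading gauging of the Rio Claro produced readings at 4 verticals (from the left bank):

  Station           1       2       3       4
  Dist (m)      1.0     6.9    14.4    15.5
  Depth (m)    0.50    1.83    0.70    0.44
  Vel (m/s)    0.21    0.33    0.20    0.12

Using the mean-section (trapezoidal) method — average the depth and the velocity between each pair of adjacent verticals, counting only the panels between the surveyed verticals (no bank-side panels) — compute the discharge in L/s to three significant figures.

4470 L/s

Panel 1-2: Δb = 5.9 m, d̄ = (0.50+1.83)/2 = 1.165, v̄ = (0.21+0.33)/2 = 0.27 → q = 5.9×1.165×0.27 = 1.856 m³/s
Panel 2-3: Δb = 7.5 m, d̄ = (1.83+0.70)/2 = 1.265, v̄ = (0.33+0.20)/2 = 0.265 → q = 7.5×1.265×0.265 = 2.514 m³/s
Panel 3-4: Δb = 1.1 m, d̄ = (0.70+0.44)/2 = 0.57, v̄ = (0.20+0.12)/2 = 0.16 → q = 1.1×0.57×0.16 = 0.1003 m³/s
Q = Σ q = 4.470 m³/s
= 4.470 × 1000 = 4470 L/s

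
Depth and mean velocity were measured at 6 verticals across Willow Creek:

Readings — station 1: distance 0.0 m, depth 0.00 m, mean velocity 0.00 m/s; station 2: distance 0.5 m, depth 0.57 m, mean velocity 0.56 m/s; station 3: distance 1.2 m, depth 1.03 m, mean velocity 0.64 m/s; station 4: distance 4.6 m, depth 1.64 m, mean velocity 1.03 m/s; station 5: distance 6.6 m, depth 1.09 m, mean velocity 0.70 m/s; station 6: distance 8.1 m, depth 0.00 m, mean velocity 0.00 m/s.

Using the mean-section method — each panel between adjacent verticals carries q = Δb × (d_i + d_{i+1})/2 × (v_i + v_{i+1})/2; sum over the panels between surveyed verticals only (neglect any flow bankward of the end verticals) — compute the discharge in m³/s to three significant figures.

6.81 m³/s

Panel 1-2: Δb = 0.5 m, d̄ = (0.00+0.57)/2 = 0.285, v̄ = (0.00+0.56)/2 = 0.28 → q = 0.5×0.285×0.28 = 0.03990 m³/s
Panel 2-3: Δb = 0.7 m, d̄ = (0.57+1.03)/2 = 0.8, v̄ = (0.56+0.64)/2 = 0.6 → q = 0.7×0.8×0.6 = 0.3360 m³/s
Panel 3-4: Δb = 3.4 m, d̄ = (1.03+1.64)/2 = 1.335, v̄ = (0.64+1.03)/2 = 0.835 → q = 3.4×1.335×0.835 = 3.790 m³/s
Panel 4-5: Δb = 2 m, d̄ = (1.64+1.09)/2 = 1.365, v̄ = (1.03+0.70)/2 = 0.865 → q = 2×1.365×0.865 = 2.361 m³/s
Panel 5-6: Δb = 1.5 m, d̄ = (1.09+0.00)/2 = 0.545, v̄ = (0.70+0.00)/2 = 0.35 → q = 1.5×0.545×0.35 = 0.2861 m³/s
Q = Σ q = 6.814 m³/s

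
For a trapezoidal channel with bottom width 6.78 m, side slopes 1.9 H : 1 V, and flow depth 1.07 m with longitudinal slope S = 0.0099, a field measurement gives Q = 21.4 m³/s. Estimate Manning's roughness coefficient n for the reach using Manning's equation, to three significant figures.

0.0387

A = (b + z·y)·y = (6.78 + 1.9×1.07)×1.07 = 9.430 m²
P = b + 2y√(1+z²) = 6.78 + 2×1.07×√(1+1.9²) = 11.37 m
R = A/P = 9.430/11.37 = 0.8290 m
n = (1/Q)·A·R^(2/3)·S^(1/2) = (1/21.4) × 9.430 × 0.8825 × 0.09950 = 0.03869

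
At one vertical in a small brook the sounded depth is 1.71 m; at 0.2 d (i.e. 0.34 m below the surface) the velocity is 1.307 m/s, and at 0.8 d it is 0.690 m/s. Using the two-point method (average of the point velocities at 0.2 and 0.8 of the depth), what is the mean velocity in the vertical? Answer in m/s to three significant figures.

0.999 m/s

v̄ = (1.307 + 0.690) / 2 = 0.9985 m/s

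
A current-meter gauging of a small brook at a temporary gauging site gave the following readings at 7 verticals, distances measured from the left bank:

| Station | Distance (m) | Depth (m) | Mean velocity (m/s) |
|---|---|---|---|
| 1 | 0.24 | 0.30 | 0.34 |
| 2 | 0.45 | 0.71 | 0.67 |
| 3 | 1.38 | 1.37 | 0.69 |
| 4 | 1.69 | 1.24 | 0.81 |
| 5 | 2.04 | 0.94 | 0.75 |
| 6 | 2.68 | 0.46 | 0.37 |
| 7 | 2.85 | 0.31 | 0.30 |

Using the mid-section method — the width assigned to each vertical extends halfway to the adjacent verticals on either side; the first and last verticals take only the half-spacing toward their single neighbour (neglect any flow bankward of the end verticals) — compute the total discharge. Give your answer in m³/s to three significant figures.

w_1 = (0.45 − 0.24)/2 = 0.105 m; q_1 = 0.34 × 0.30 × 0.105 = 0.01071 m³/s
w_2 = (1.38 − 0.24)/2 = 0.57 m; q_2 = 0.67 × 0.71 × 0.57 = 0.2711 m³/s
w_3 = (1.69 − 0.45)/2 = 0.62 m; q_3 = 0.69 × 1.37 × 0.62 = 0.5861 m³/s
w_4 = (2.04 − 1.38)/2 = 0.33 m; q_4 = 0.81 × 1.24 × 0.33 = 0.3315 m³/s
w_5 = (2.68 − 1.69)/2 = 0.495 m; q_5 = 0.75 × 0.94 × 0.495 = 0.3490 m³/s
w_6 = (2.85 − 2.04)/2 = 0.405 m; q_6 = 0.37 × 0.46 × 0.405 = 0.06893 m³/s
w_7 = (2.85 − 2.68)/2 = 0.085 m; q_7 = 0.30 × 0.31 × 0.085 = 0.007905 m³/s
Q = Σ qᵢ = 1.625 m³/s

1.63 m³/s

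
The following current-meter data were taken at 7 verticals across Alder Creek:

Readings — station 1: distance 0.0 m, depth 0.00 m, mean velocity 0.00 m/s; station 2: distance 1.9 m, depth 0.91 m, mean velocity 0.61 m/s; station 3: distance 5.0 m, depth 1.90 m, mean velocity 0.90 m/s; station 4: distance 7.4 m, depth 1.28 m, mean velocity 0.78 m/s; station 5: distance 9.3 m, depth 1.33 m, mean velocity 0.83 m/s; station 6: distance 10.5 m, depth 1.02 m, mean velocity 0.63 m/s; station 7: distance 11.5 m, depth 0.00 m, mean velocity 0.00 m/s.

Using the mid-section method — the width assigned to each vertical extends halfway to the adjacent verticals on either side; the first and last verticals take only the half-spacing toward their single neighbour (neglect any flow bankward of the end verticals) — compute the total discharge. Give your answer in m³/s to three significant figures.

w_2 = (5.0 − 0.0)/2 = 2.5 m; q_2 = 0.61 × 0.91 × 2.5 = 1.388 m³/s
w_3 = (7.4 − 1.9)/2 = 2.75 m; q_3 = 0.90 × 1.90 × 2.75 = 4.703 m³/s
w_4 = (9.3 − 5.0)/2 = 2.15 m; q_4 = 0.78 × 1.28 × 2.15 = 2.147 m³/s
w_5 = (10.5 − 7.4)/2 = 1.55 m; q_5 = 0.83 × 1.33 × 1.55 = 1.711 m³/s
w_6 = (11.5 − 9.3)/2 = 1.1 m; q_6 = 0.63 × 1.02 × 1.1 = 0.7069 m³/s
Stations 1, 7 contribute zero (depth or velocity is 0).
Q = Σ qᵢ = 10.65 m³/s

10.7 m³/s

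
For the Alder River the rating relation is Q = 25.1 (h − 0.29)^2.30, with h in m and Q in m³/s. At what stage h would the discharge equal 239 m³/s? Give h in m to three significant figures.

h − h₀ = (Q/C)^(1/b) = (239/25.1)^(1/2.30) = 2.664 m
h = 0.29 + 2.664 = 2.954 m

2.95 m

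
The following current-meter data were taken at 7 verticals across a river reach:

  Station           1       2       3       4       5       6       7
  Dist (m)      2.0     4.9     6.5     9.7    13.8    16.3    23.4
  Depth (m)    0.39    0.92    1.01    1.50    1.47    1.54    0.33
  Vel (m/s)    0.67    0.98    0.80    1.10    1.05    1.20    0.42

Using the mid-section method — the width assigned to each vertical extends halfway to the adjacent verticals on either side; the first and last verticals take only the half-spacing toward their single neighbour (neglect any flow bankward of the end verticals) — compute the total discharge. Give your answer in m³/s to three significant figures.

24.8 m³/s

w_1 = (4.9 − 2.0)/2 = 1.45 m; q_1 = 0.67 × 0.39 × 1.45 = 0.3789 m³/s
w_2 = (6.5 − 2.0)/2 = 2.25 m; q_2 = 0.98 × 0.92 × 2.25 = 2.029 m³/s
w_3 = (9.7 − 4.9)/2 = 2.4 m; q_3 = 0.80 × 1.01 × 2.4 = 1.939 m³/s
w_4 = (13.8 − 6.5)/2 = 3.65 m; q_4 = 1.10 × 1.50 × 3.65 = 6.023 m³/s
w_5 = (16.3 − 9.7)/2 = 3.3 m; q_5 = 1.05 × 1.47 × 3.3 = 5.094 m³/s
w_6 = (23.4 − 13.8)/2 = 4.8 m; q_6 = 1.20 × 1.54 × 4.8 = 8.870 m³/s
w_7 = (23.4 − 16.3)/2 = 3.55 m; q_7 = 0.42 × 0.33 × 3.55 = 0.4920 m³/s
Q = Σ qᵢ = 24.83 m³/s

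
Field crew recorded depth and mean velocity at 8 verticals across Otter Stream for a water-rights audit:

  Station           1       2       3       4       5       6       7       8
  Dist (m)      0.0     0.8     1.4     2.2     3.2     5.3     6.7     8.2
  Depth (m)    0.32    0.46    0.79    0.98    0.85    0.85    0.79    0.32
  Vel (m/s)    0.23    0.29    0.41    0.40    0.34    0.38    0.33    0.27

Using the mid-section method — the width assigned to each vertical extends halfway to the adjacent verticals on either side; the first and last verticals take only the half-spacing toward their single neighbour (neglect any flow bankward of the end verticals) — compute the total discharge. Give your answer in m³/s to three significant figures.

w_1 = (0.8 − 0.0)/2 = 0.4 m; q_1 = 0.23 × 0.32 × 0.4 = 0.02944 m³/s
w_2 = (1.4 − 0.0)/2 = 0.7 m; q_2 = 0.29 × 0.46 × 0.7 = 0.09338 m³/s
w_3 = (2.2 − 0.8)/2 = 0.7 m; q_3 = 0.41 × 0.79 × 0.7 = 0.2267 m³/s
w_4 = (3.2 − 1.4)/2 = 0.9 m; q_4 = 0.40 × 0.98 × 0.9 = 0.3528 m³/s
w_5 = (5.3 − 2.2)/2 = 1.55 m; q_5 = 0.34 × 0.85 × 1.55 = 0.4480 m³/s
w_6 = (6.7 − 3.2)/2 = 1.75 m; q_6 = 0.38 × 0.85 × 1.75 = 0.5653 m³/s
w_7 = (8.2 − 5.3)/2 = 1.45 m; q_7 = 0.33 × 0.79 × 1.45 = 0.3780 m³/s
w_8 = (8.2 − 6.7)/2 = 0.75 m; q_8 = 0.27 × 0.32 × 0.75 = 0.06480 m³/s
Q = Σ qᵢ = 2.158 m³/s

2.16 m³/s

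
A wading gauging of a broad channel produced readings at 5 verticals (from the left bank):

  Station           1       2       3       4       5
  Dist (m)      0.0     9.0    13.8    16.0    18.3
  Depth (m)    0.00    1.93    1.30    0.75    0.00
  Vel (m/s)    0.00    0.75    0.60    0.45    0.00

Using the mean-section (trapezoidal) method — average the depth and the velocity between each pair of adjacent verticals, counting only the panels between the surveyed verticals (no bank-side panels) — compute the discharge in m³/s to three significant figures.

9.87 m³/s

Panel 1-2: Δb = 9 m, d̄ = (0.00+1.93)/2 = 0.965, v̄ = (0.00+0.75)/2 = 0.375 → q = 9×0.965×0.375 = 3.257 m³/s
Panel 2-3: Δb = 4.8 m, d̄ = (1.93+1.30)/2 = 1.615, v̄ = (0.75+0.60)/2 = 0.675 → q = 4.8×1.615×0.675 = 5.233 m³/s
Panel 3-4: Δb = 2.2 m, d̄ = (1.30+0.75)/2 = 1.025, v̄ = (0.60+0.45)/2 = 0.525 → q = 2.2×1.025×0.525 = 1.184 m³/s
Panel 4-5: Δb = 2.3 m, d̄ = (0.75+0.00)/2 = 0.375, v̄ = (0.45+0.00)/2 = 0.225 → q = 2.3×0.375×0.225 = 0.1941 m³/s
Q = Σ q = 9.867 m³/s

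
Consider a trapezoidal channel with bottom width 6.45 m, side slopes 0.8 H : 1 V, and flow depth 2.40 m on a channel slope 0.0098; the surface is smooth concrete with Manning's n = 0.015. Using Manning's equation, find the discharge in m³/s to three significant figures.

181 m³/s

A = (b + z·y)·y = (6.45 + 0.8×2.40)×2.40 = 20.09 m²
P = b + 2y√(1+z²) = 6.45 + 2×2.40×√(1+0.8²) = 12.60 m
R = A/P = 20.09/12.60 = 1.595 m
Q = (1/n)·A·R^(2/3)·S^(1/2) = (1/0.015) × 20.09 × 1.595^(2/3) × 0.0098^(1/2) = 181.0 m³/s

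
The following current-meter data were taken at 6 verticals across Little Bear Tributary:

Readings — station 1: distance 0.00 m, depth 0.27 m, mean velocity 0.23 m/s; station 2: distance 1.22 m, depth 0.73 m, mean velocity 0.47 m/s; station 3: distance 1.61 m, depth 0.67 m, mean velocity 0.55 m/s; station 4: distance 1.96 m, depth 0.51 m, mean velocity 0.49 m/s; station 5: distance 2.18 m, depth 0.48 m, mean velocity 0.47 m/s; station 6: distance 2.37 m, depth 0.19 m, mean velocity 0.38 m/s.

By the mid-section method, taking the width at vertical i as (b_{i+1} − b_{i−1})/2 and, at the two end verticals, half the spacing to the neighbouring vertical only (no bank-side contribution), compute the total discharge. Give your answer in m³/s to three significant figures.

0.575 m³/s

w_1 = (1.22 − 0.00)/2 = 0.61 m; q_1 = 0.23 × 0.27 × 0.61 = 0.03788 m³/s
w_2 = (1.61 − 0.00)/2 = 0.805 m; q_2 = 0.47 × 0.73 × 0.805 = 0.2762 m³/s
w_3 = (1.96 − 1.22)/2 = 0.37 m; q_3 = 0.55 × 0.67 × 0.37 = 0.1363 m³/s
w_4 = (2.18 − 1.61)/2 = 0.285 m; q_4 = 0.49 × 0.51 × 0.285 = 0.07122 m³/s
w_5 = (2.37 − 1.96)/2 = 0.205 m; q_5 = 0.47 × 0.48 × 0.205 = 0.04625 m³/s
w_6 = (2.37 − 2.18)/2 = 0.095 m; q_6 = 0.38 × 0.19 × 0.095 = 0.006859 m³/s
Q = Σ qᵢ = 0.5748 m³/s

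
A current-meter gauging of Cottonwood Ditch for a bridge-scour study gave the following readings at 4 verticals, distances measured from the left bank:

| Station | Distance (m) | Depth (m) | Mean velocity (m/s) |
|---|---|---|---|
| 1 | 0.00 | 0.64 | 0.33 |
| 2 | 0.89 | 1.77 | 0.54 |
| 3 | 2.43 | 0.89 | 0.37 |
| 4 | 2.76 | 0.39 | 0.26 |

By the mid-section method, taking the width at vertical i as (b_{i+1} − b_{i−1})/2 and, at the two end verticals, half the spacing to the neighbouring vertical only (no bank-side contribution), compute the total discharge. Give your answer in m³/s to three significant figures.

1.58 m³/s

w_1 = (0.89 − 0.00)/2 = 0.445 m; q_1 = 0.33 × 0.64 × 0.445 = 0.09398 m³/s
w_2 = (2.43 − 0.00)/2 = 1.215 m; q_2 = 0.54 × 1.77 × 1.215 = 1.161 m³/s
w_3 = (2.76 − 0.89)/2 = 0.935 m; q_3 = 0.37 × 0.89 × 0.935 = 0.3079 m³/s
w_4 = (2.76 − 2.43)/2 = 0.165 m; q_4 = 0.26 × 0.39 × 0.165 = 0.01673 m³/s
Q = Σ qᵢ = 1.580 m³/s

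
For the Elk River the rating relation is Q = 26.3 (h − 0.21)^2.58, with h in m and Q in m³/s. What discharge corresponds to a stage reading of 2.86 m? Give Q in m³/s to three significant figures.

325 m³/s

Q = 26.3 × (2.86 − 0.21)^2.58 = 26.3 × 2.65^2.58 = 325.0 m³/s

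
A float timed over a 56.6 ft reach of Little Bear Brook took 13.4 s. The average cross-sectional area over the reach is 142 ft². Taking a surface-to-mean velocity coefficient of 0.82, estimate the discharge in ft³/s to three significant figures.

v_surface = L / t̄ = 56.6 / 13.4 = 4.224 ft/s
v_mean = 0.82 × 4.224 = 3.464 ft/s
Q = A × v_mean = 142 × 3.464 = 491.8 ft³/s

492 ft³/s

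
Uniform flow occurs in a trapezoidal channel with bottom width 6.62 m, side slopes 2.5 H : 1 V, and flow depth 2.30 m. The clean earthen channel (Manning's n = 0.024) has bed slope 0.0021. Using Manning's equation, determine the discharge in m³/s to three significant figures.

A = (b + z·y)·y = (6.62 + 2.5×2.30)×2.30 = 28.45 m²
P = b + 2y√(1+z²) = 6.62 + 2×2.30×√(1+2.5²) = 19.01 m
R = A/P = 28.45/19.01 = 1.497 m
Q = (1/n)·A·R^(2/3)·S^(1/2) = (1/0.024) × 28.45 × 1.497^(2/3) × 0.0021^(1/2) = 71.09 m³/s

71.1 m³/s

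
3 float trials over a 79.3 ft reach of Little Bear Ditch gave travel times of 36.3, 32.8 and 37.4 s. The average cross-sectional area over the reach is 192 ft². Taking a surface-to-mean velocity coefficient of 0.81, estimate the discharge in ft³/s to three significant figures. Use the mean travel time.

t̄ = (36.3 + 32.8 + 37.4) / 3 = 35.5 s
v_surface = L / t̄ = 79.3 / 35.5 = 2.234 ft/s
v_mean = 0.81 × 2.234 = 1.809 ft/s
Q = A × v_mean = 192 × 1.809 = 347.4 ft³/s

347 ft³/s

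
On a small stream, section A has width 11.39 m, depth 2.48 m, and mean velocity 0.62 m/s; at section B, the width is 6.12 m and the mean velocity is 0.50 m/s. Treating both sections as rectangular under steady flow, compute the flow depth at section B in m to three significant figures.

5.72 m

Q = A₁V₁ = (11.39×2.48) × 0.62 = 17.51 m³/s
d₂ = Q/(b₂ V₂) = 17.51/(6.12×0.50) = 5.723 m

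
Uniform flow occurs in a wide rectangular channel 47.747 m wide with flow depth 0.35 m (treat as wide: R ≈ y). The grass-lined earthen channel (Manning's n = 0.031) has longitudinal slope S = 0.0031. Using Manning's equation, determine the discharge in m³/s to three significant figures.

14.9 m³/s

A = b·y = 47.747 × 0.35 = 16.71 m²
Wide channel: R ≈ y = 0.35 m
Q = (1/n)·A·R^(2/3)·S^(1/2) = (1/0.031) × 16.71 × 0.3500^(2/3) × 0.0031^(1/2) = 14.91 m³/s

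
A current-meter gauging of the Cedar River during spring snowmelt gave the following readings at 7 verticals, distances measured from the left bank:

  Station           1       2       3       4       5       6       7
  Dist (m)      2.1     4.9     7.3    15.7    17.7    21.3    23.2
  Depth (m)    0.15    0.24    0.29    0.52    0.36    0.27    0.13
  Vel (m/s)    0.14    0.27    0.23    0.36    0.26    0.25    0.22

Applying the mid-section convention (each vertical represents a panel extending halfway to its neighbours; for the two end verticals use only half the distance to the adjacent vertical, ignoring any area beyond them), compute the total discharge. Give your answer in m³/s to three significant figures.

2.01 m³/s

w_1 = (4.9 − 2.1)/2 = 1.4 m; q_1 = 0.14 × 0.15 × 1.4 = 0.02940 m³/s
w_2 = (7.3 − 2.1)/2 = 2.6 m; q_2 = 0.27 × 0.24 × 2.6 = 0.1685 m³/s
w_3 = (15.7 − 4.9)/2 = 5.4 m; q_3 = 0.23 × 0.29 × 5.4 = 0.3602 m³/s
w_4 = (17.7 − 7.3)/2 = 5.2 m; q_4 = 0.36 × 0.52 × 5.2 = 0.9734 m³/s
w_5 = (21.3 − 15.7)/2 = 2.8 m; q_5 = 0.26 × 0.36 × 2.8 = 0.2621 m³/s
w_6 = (23.2 − 17.7)/2 = 2.75 m; q_6 = 0.25 × 0.27 × 2.75 = 0.1856 m³/s
w_7 = (23.2 − 21.3)/2 = 0.95 m; q_7 = 0.22 × 0.13 × 0.95 = 0.02717 m³/s
Q = Σ qᵢ = 2.006 m³/s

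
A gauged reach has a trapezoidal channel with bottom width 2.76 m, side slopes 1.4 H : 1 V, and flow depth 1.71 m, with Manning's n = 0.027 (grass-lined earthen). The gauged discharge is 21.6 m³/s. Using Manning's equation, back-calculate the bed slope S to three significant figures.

A = (b + z·y)·y = (2.76 + 1.4×1.71)×1.71 = 8.813 m²
P = b + 2y√(1+z²) = 2.76 + 2×1.71×√(1+1.4²) = 8.644 m
R = A/P = 8.813/8.644 = 1.020 m
S = (Q·n / (1·A·R^(2/3)))² = (21.6×0.027 / (1×8.813×1.013))² = 0.004267

0.00427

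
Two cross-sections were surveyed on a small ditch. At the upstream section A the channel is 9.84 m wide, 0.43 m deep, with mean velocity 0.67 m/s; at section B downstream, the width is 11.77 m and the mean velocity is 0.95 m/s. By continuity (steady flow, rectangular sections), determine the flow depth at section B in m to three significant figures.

0.254 m

Q = A₁V₁ = (9.84×0.43) × 0.67 = 2.835 m³/s
d₂ = Q/(b₂ V₂) = 2.835/(11.77×0.95) = 0.2535 m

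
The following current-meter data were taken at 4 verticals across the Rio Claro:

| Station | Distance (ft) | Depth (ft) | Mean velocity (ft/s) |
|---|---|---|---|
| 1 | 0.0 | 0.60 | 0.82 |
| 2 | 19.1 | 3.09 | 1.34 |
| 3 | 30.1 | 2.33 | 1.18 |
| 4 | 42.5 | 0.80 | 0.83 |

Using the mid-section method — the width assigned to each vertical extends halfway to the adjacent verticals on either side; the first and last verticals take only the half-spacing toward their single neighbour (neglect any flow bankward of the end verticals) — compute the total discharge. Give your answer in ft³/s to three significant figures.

w_1 = (19.1 − 0.0)/2 = 9.55 ft; q_1 = 0.82 × 0.60 × 9.55 = 4.699 ft³/s
w_2 = (30.1 − 0.0)/2 = 15.05 ft; q_2 = 1.34 × 3.09 × 15.05 = 62.32 ft³/s
w_3 = (42.5 − 19.1)/2 = 11.7 ft; q_3 = 1.18 × 2.33 × 11.7 = 32.17 ft³/s
w_4 = (42.5 − 30.1)/2 = 6.2 ft; q_4 = 0.83 × 0.80 × 6.2 = 4.117 ft³/s
Q = Σ qᵢ = 103.3 ft³/s

103 ft³/s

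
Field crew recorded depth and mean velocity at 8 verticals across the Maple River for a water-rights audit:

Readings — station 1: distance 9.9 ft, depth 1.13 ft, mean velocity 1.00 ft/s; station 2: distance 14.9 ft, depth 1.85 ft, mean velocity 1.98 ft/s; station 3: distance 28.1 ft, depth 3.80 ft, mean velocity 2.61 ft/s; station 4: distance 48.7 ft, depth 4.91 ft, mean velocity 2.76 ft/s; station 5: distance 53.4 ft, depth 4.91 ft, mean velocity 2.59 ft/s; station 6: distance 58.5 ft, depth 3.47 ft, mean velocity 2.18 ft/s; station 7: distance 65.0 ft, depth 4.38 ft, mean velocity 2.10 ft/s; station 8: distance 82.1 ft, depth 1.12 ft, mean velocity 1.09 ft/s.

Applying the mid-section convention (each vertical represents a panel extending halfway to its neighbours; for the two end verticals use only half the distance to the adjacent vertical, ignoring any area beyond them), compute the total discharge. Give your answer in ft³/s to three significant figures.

w_1 = (14.9 − 9.9)/2 = 2.5 ft; q_1 = 1.00 × 1.13 × 2.5 = 2.825 ft³/s
w_2 = (28.1 − 9.9)/2 = 9.1 ft; q_2 = 1.98 × 1.85 × 9.1 = 33.33 ft³/s
w_3 = (48.7 − 14.9)/2 = 16.9 ft; q_3 = 2.61 × 3.80 × 16.9 = 167.6 ft³/s
w_4 = (53.4 − 28.1)/2 = 12.65 ft; q_4 = 2.76 × 4.91 × 12.65 = 171.4 ft³/s
w_5 = (58.5 − 48.7)/2 = 4.9 ft; q_5 = 2.59 × 4.91 × 4.9 = 62.31 ft³/s
w_6 = (65.0 − 53.4)/2 = 5.8 ft; q_6 = 2.18 × 3.47 × 5.8 = 43.87 ft³/s
w_7 = (82.1 − 58.5)/2 = 11.8 ft; q_7 = 2.10 × 4.38 × 11.8 = 108.5 ft³/s
w_8 = (82.1 − 65.0)/2 = 8.55 ft; q_8 = 1.09 × 1.12 × 8.55 = 10.44 ft³/s
Q = Σ qᵢ = 600.4 ft³/s

600 ft³/s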